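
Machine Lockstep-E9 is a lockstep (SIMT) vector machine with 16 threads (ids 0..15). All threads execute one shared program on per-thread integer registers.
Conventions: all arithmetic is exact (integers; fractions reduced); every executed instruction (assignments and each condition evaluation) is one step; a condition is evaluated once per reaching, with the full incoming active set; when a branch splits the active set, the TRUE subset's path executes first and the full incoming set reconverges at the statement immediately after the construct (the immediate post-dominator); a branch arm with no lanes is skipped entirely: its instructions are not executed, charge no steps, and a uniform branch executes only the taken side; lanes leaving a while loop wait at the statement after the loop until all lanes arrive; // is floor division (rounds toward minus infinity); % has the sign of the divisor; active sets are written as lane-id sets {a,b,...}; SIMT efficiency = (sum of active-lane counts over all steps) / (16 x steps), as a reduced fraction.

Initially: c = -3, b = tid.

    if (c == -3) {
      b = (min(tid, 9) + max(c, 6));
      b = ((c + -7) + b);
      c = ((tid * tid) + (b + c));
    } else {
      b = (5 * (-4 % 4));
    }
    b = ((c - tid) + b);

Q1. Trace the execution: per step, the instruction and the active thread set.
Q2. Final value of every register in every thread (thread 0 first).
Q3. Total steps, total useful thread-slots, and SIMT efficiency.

step 0: eval (c == -3)               {0,1,2,3,4,5,6,7,8,9,10,11,12,13,14,15}
step 1: b <- (min(tid, 9) + max(c, 6)) {0,1,2,3,4,5,6,7,8,9,10,11,12,13,14,15}
step 2: b <- ((c + -7) + b)          {0,1,2,3,4,5,6,7,8,9,10,11,12,13,14,15}
step 3: c <- ((tid * tid) + (b + c)) {0,1,2,3,4,5,6,7,8,9,10,11,12,13,14,15}
step 4: b <- ((c - tid) + b)         {0,1,2,3,4,5,6,7,8,9,10,11,12,13,14,15}

Answer: 5 steps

c: -7,-5,-1,5,13,23,35,49,65,83,102,123,146,171,198,227
b: -11,-9,-5,1,9,19,31,45,61,79,97,117,139,163,189,217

steps = 5; useful = 80; efficiency = 80/80 = 1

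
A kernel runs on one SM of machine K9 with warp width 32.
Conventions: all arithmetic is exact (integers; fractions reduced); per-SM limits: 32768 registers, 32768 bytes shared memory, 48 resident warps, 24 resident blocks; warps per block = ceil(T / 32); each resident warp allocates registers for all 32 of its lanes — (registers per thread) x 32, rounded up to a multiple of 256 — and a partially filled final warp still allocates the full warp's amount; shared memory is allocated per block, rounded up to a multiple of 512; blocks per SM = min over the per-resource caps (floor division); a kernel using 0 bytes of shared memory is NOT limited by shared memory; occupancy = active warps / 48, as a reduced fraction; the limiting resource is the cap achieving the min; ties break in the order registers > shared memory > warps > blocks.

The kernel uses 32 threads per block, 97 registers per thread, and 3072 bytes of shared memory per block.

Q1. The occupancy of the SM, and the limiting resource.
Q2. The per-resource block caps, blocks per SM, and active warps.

Answer: occupancy 3/16, limited by registers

registers: 9 blocks
shared memory: 10 blocks
warps: 48 blocks
blocks: 24 blocks

Answer: 9 blocks, 9 active warps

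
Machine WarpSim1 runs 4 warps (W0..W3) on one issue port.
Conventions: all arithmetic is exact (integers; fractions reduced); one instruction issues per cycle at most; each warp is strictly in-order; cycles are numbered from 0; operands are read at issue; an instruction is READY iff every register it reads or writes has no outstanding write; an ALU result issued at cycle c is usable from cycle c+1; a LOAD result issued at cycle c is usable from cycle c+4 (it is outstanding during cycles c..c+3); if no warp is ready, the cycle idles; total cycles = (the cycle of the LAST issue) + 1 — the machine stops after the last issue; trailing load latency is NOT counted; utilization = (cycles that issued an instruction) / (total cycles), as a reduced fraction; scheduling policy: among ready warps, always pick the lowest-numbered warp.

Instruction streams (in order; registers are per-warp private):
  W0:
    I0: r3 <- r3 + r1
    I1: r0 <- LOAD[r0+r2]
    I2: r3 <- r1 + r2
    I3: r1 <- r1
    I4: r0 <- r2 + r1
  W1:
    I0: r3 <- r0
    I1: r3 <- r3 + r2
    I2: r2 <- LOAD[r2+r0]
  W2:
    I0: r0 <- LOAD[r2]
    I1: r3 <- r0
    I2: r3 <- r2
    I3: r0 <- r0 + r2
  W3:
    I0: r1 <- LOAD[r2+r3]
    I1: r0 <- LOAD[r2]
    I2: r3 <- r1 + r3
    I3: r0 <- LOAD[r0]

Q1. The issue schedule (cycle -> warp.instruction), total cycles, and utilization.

cycle 0: W0.I0
cycle 1: W0.I1
cycle 2: W0.I2
cycle 3: W0.I3
cycle 4: W1.I0
cycle 5: W0.I4
cycle 6: W1.I1
cycle 7: W1.I2
cycle 8: W2.I0
cycle 9: W3.I0
cycle 10: W3.I1
cycle 11: idle
cycle 12: W2.I1
cycle 13: W2.I2
cycle 14: W2.I3
cycle 15: W3.I2
cycle 16: W3.I3

Answer: 17 cycles, utilization 16/17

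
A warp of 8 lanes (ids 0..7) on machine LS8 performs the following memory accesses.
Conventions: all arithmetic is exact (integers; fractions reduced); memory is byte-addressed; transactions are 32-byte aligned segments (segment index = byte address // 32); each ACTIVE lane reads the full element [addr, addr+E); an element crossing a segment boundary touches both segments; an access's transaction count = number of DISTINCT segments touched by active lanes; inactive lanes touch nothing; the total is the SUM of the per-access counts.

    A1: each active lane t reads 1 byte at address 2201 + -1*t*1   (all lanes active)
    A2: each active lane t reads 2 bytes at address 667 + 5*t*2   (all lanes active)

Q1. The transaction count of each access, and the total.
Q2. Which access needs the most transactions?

A1: 1 transaction
A2: 4 transactions

Answer: 1,4; total 5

Answer: A2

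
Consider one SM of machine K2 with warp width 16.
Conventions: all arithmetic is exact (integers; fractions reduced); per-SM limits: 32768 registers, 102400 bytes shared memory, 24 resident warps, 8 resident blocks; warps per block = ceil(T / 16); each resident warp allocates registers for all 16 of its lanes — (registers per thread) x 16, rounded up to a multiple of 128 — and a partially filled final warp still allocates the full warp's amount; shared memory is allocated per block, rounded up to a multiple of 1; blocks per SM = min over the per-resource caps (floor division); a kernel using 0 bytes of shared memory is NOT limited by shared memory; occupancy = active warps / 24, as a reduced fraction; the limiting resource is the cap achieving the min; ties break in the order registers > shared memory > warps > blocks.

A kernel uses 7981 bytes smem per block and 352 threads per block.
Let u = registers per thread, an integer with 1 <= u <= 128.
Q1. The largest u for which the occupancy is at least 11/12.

Answer: u = 88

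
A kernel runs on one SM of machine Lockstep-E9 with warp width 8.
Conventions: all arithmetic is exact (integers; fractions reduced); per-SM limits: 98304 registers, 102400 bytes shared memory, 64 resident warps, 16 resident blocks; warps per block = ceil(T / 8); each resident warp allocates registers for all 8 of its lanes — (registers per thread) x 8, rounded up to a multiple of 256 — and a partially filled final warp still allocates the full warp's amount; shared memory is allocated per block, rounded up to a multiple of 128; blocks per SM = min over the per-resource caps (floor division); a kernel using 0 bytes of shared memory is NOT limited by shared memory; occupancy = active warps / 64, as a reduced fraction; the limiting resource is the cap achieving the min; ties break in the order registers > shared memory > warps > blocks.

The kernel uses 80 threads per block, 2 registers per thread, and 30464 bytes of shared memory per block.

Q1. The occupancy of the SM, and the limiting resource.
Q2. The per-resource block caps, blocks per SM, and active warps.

Answer: occupancy 15/32, limited by shared memory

registers: 38 blocks
shared memory: 3 blocks
warps: 6 blocks
blocks: 16 blocks

Answer: 3 blocks, 30 active warps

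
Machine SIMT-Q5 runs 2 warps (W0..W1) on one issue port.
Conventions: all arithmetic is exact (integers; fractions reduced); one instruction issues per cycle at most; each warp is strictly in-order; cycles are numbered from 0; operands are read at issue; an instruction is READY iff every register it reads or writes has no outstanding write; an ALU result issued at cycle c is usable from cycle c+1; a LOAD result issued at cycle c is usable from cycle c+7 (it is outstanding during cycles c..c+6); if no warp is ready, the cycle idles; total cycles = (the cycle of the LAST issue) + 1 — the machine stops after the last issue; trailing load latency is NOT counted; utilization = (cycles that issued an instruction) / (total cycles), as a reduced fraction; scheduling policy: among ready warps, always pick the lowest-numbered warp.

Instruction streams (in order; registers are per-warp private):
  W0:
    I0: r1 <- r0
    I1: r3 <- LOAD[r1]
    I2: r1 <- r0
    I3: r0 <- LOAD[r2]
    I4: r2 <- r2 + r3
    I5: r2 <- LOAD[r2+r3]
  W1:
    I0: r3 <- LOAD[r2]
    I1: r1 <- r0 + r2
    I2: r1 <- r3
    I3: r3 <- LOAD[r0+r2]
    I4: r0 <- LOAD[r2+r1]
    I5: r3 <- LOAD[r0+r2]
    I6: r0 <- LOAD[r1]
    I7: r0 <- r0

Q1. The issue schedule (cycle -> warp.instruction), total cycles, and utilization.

cycle 0: W0.I0
cycle 1: W0.I1
cycle 2: W0.I2
cycle 3: W0.I3
cycle 4: W1.I0
cycle 5: W1.I1
cycle 6: idle
cycle 7: idle
cycle 8: W0.I4
cycle 9: W0.I5
cycle 10: idle
cycle 11: W1.I2
cycle 12: W1.I3
cycle 13: W1.I4
cycle 14: idle
cycle 15: idle
cycle 16: idle
cycle 17: idle
cycle 18: idle
cycle 19: idle
cycle 20: W1.I5
cycle 21: W1.I6
cycle 22: idle
cycle 23: idle
cycle 24: idle
cycle 25: idle
cycle 26: idle
cycle 27: idle
cycle 28: W1.I7

Answer: 29 cycles, utilization 14/29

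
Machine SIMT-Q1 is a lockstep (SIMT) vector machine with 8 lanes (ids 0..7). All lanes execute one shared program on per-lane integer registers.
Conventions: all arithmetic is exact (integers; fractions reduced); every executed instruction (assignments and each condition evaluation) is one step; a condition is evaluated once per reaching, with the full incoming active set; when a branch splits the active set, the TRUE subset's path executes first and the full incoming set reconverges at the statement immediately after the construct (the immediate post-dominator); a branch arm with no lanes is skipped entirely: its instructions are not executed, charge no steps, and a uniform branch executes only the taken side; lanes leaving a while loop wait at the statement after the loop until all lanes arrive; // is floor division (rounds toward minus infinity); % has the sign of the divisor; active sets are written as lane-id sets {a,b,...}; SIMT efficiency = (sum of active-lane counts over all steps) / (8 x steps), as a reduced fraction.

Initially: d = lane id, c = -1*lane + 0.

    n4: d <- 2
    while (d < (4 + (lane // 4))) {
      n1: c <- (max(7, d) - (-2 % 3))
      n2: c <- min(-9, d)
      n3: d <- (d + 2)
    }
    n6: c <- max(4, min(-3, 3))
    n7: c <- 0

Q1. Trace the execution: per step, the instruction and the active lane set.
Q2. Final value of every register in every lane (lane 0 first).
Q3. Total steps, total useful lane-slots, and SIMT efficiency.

step 0: d <- 2                       {0,1,2,3,4,5,6,7}
step 1: eval (d < (4 + (lane // 4))) {0,1,2,3,4,5,6,7}
step 2: c <- (max(7, d) - (-2 % 3))  {0,1,2,3,4,5,6,7}
step 3: c <- min(-9, d)              {0,1,2,3,4,5,6,7}
step 4: d <- (d + 2)                 {0,1,2,3,4,5,6,7}
step 5: eval (d < (4 + (lane // 4))) {0,1,2,3,4,5,6,7}
step 6: c <- (max(7, d) - (-2 % 3))  {4,5,6,7}
step 7: c <- min(-9, d)              {4,5,6,7}
step 8: d <- (d + 2)                 {4,5,6,7}
step 9: eval (d < (4 + (lane // 4))) {4,5,6,7}
step 10: c <- max(4, min(-3, 3))      {0,1,2,3,4,5,6,7}
step 11: c <- 0                       {0,1,2,3,4,5,6,7}

Answer: 12 steps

d: 4,4,4,4,6,6,6,6
c: 0,0,0,0,0,0,0,0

steps = 12; useful = 80; efficiency = 80/96 = 5/6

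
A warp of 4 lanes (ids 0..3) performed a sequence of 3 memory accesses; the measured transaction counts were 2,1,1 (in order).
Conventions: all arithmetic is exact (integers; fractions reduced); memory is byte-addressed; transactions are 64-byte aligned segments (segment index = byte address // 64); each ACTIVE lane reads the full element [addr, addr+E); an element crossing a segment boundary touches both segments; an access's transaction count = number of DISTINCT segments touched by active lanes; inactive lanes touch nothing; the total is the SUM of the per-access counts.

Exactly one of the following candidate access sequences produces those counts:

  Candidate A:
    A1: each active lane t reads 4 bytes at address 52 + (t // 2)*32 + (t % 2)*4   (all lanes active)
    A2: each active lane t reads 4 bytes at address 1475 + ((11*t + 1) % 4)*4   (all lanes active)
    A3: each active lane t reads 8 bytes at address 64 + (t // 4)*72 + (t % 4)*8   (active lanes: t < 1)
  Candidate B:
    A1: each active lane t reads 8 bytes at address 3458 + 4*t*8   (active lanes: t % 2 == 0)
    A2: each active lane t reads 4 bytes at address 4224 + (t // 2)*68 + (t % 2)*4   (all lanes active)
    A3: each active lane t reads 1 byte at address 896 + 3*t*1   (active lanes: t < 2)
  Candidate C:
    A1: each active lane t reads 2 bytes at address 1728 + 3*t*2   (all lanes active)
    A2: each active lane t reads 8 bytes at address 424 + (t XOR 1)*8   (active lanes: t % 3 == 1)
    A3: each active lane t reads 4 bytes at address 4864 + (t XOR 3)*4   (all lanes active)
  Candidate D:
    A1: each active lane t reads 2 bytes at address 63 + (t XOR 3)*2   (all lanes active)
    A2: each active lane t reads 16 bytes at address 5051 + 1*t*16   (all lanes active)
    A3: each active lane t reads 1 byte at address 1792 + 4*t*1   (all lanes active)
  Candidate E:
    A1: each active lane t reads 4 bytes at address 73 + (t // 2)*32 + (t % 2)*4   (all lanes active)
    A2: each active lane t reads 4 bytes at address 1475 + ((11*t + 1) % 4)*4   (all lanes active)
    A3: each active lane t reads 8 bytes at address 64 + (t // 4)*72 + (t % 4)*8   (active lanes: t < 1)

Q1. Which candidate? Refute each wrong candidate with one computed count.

B: A2 gives 2 transactions, not 1
C: A1 gives 1 transaction, not 2
D: A2 gives 2 transactions, not 1
E: A1 gives 1 transaction, not 2
A: all counts match (2,1,1)

Answer: A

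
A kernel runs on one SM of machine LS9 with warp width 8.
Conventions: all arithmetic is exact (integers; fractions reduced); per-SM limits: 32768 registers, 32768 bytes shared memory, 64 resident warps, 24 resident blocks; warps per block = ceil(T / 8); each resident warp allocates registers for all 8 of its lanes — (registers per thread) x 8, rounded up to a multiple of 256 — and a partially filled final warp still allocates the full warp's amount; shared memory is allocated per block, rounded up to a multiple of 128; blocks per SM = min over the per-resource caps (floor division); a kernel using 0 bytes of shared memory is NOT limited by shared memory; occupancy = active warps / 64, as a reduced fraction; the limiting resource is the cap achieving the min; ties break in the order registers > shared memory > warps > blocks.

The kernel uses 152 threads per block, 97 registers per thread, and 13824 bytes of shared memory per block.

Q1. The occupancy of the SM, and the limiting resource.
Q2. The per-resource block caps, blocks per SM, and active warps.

Answer: occupancy 19/64, limited by registers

registers: 1 block
shared memory: 2 blocks
warps: 3 blocks
blocks: 24 blocks

Answer: 1 block, 19 active warps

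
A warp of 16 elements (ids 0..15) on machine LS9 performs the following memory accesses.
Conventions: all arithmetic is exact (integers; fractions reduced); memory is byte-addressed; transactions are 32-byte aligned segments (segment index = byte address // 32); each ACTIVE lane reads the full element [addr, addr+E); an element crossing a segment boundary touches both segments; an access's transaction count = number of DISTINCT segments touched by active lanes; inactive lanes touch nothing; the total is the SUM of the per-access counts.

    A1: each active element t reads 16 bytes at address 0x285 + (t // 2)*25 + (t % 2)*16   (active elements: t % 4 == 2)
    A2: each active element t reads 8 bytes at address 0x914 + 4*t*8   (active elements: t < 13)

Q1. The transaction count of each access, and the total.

A1: 6 transactions
A2: 13 transactions

Answer: 6,13; total 19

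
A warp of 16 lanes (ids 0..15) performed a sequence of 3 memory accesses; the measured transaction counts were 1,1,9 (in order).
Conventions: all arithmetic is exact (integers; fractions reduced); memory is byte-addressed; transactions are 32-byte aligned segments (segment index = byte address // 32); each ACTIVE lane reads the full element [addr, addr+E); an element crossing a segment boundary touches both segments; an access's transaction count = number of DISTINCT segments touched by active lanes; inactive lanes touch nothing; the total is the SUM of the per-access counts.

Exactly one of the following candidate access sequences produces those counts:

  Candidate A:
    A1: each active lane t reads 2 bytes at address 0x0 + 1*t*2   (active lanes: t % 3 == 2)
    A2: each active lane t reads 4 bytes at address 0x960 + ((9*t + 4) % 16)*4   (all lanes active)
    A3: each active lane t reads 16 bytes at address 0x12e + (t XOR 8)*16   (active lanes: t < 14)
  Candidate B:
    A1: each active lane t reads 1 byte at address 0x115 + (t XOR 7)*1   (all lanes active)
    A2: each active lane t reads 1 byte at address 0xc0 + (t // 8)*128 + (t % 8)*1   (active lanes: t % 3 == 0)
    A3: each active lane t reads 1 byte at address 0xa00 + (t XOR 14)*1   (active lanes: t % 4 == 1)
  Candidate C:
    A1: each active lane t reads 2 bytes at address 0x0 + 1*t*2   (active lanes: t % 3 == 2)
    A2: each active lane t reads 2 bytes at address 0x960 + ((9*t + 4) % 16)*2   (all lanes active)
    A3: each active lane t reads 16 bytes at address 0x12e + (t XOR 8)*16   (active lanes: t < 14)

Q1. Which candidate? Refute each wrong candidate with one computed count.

A: A2 gives 2 transactions, not 1
B: A1 gives 2 transactions, not 1
C: all counts match (1,1,9)

Answer: C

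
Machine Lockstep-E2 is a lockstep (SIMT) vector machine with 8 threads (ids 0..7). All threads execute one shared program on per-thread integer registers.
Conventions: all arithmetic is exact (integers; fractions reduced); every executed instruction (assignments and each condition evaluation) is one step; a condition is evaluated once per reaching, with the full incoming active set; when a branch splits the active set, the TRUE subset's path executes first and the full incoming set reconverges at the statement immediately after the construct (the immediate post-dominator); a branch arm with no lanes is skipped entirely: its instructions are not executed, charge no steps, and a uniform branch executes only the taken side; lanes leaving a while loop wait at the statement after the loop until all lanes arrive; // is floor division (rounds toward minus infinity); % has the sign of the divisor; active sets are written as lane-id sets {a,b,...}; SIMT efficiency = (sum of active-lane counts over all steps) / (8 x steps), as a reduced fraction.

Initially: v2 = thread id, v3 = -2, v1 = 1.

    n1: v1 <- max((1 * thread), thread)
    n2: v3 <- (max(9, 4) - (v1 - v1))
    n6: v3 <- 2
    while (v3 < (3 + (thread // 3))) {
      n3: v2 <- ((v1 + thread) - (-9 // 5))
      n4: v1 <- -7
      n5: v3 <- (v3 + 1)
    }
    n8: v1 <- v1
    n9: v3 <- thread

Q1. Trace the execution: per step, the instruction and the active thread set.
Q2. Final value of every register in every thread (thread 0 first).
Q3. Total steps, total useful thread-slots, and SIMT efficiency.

step 0: v1 <- max((1 * thread), thread) {0,1,2,3,4,5,6,7}
step 1: v3 <- (max(9, 4) - (v1 - v1)) {0,1,2,3,4,5,6,7}
step 2: v3 <- 2                      {0,1,2,3,4,5,6,7}
step 3: eval (v3 < (3 + (thread // 3))) {0,1,2,3,4,5,6,7}
step 4: v2 <- ((v1 + thread) - (-9 // 5)) {0,1,2,3,4,5,6,7}
step 5: v1 <- -7                     {0,1,2,3,4,5,6,7}
step 6: v3 <- (v3 + 1)               {0,1,2,3,4,5,6,7}
step 7: eval (v3 < (3 + (thread // 3))) {0,1,2,3,4,5,6,7}
step 8: v2 <- ((v1 + thread) - (-9 // 5)) {3,4,5,6,7}
step 9: v1 <- -7                     {3,4,5,6,7}
step 10: v3 <- (v3 + 1)               {3,4,5,6,7}
step 11: eval (v3 < (3 + (thread // 3))) {3,4,5,6,7}
step 12: v2 <- ((v1 + thread) - (-9 // 5)) {6,7}
step 13: v1 <- -7                     {6,7}
step 14: v3 <- (v3 + 1)               {6,7}
step 15: eval (v3 < (3 + (thread // 3))) {6,7}
step 16: v1 <- v1                     {0,1,2,3,4,5,6,7}
step 17: v3 <- thread                 {0,1,2,3,4,5,6,7}

Answer: 18 steps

v2: 2,4,6,-2,-1,0,1,2
v3: 0,1,2,3,4,5,6,7
v1: -7,-7,-7,-7,-7,-7,-7,-7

steps = 18; useful = 108; efficiency = 108/144 = 3/4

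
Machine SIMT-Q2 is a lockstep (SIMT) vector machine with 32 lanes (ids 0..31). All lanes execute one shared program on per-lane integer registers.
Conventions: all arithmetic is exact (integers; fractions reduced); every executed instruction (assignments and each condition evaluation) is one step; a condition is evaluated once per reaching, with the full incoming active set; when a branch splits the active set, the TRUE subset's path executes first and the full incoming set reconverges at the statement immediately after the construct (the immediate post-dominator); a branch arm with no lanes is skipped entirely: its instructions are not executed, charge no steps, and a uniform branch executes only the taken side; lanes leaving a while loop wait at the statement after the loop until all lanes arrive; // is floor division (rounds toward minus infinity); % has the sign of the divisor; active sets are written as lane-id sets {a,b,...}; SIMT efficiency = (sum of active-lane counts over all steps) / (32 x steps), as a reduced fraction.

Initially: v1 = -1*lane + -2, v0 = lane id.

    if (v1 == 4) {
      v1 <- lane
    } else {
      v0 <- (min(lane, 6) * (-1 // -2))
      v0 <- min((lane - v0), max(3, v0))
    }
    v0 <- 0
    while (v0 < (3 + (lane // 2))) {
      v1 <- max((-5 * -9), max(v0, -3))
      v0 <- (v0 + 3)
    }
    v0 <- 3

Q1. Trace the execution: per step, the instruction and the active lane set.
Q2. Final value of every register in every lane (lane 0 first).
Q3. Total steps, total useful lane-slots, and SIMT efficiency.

step 0: eval (v1 == 4)               {0,1,2,3,4,5,6,7,8,9,10,11,12,13,14,15,16,17,18,19,20,21,22,23,24,25,26,27,28,29,30,31}
step 1: v0 <- (min(lane, 6) * (-1 // -2)) {0,1,2,3,4,5,6,7,8,9,10,11,12,13,14,15,16,17,18,19,20,21,22,23,24,25,26,27,28,29,30,31}
step 2: v0 <- min((lane - v0), max(3, v0)) {0,1,2,3,4,5,6,7,8,9,10,11,12,13,14,15,16,17,18,19,20,21,22,23,24,25,26,27,28,29,30,31}
step 3: v0 <- 0                      {0,1,2,3,4,5,6,7,8,9,10,11,12,13,14,15,16,17,18,19,20,21,22,23,24,25,26,27,28,29,30,31}
step 4: eval (v0 < (3 + (lane // 2))) {0,1,2,3,4,5,6,7,8,9,10,11,12,13,14,15,16,17,18,19,20,21,22,23,24,25,26,27,28,29,30,31}
step 5: v1 <- max((-5 * -9), max(v0, -3)) {0,1,2,3,4,5,6,7,8,9,10,11,12,13,14,15,16,17,18,19,20,21,22,23,24,25,26,27,28,29,30,31}
step 6: v0 <- (v0 + 3)               {0,1,2,3,4,5,6,7,8,9,10,11,12,13,14,15,16,17,18,19,20,21,22,23,24,25,26,27,28,29,30,31}
step 7: eval (v0 < (3 + (lane // 2))) {0,1,2,3,4,5,6,7,8,9,10,11,12,13,14,15,16,17,18,19,20,21,22,23,24,25,26,27,28,29,30,31}
step 8: v1 <- max((-5 * -9), max(v0, -3)) {2,3,4,5,6,7,8,9,10,11,12,13,14,15,16,17,18,19,20,21,22,23,24,25,26,27,28,29,30,31}
step 9: v0 <- (v0 + 3)               {2,3,4,5,6,7,8,9,10,11,12,13,14,15,16,17,18,19,20,21,22,23,24,25,26,27,28,29,30,31}
step 10: eval (v0 < (3 + (lane // 2))) {2,3,4,5,6,7,8,9,10,11,12,13,14,15,16,17,18,19,20,21,22,23,24,25,26,27,28,29,30,31}
step 11: v1 <- max((-5 * -9), max(v0, -3)) {8,9,10,11,12,13,14,15,16,17,18,19,20,21,22,23,24,25,26,27,28,29,30,31}
step 12: v0 <- (v0 + 3)               {8,9,10,11,12,13,14,15,16,17,18,19,20,21,22,23,24,25,26,27,28,29,30,31}
step 13: eval (v0 < (3 + (lane // 2))) {8,9,10,11,12,13,14,15,16,17,18,19,20,21,22,23,24,25,26,27,28,29,30,31}
step 14: v1 <- max((-5 * -9), max(v0, -3)) {14,15,16,17,18,19,20,21,22,23,24,25,26,27,28,29,30,31}
step 15: v0 <- (v0 + 3)               {14,15,16,17,18,19,20,21,22,23,24,25,26,27,28,29,30,31}
step 16: eval (v0 < (3 + (lane // 2))) {14,15,16,17,18,19,20,21,22,23,24,25,26,27,28,29,30,31}
step 17: v1 <- max((-5 * -9), max(v0, -3)) {20,21,22,23,24,25,26,27,28,29,30,31}
step 18: v0 <- (v0 + 3)               {20,21,22,23,24,25,26,27,28,29,30,31}
step 19: eval (v0 < (3 + (lane // 2))) {20,21,22,23,24,25,26,27,28,29,30,31}
step 20: v1 <- max((-5 * -9), max(v0, -3)) {26,27,28,29,30,31}
step 21: v0 <- (v0 + 3)               {26,27,28,29,30,31}
step 22: eval (v0 < (3 + (lane // 2))) {26,27,28,29,30,31}
step 23: v0 <- 3                      {0,1,2,3,4,5,6,7,8,9,10,11,12,13,14,15,16,17,18,19,20,21,22,23,24,25,26,27,28,29,30,31}

Answer: 24 steps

v1: 45,45,45,45,45,45,45,45,45,45,45,45,45,45,45,45,45,45,45,45,45,45,45,45,45,45,45,45,45,45,45,45
v0: 3,3,3,3,3,3,3,3,3,3,3,3,3,3,3,3,3,3,3,3,3,3,3,3,3,3,3,3,3,3,3,3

steps = 24; useful = 558; efficiency = 558/768 = 93/128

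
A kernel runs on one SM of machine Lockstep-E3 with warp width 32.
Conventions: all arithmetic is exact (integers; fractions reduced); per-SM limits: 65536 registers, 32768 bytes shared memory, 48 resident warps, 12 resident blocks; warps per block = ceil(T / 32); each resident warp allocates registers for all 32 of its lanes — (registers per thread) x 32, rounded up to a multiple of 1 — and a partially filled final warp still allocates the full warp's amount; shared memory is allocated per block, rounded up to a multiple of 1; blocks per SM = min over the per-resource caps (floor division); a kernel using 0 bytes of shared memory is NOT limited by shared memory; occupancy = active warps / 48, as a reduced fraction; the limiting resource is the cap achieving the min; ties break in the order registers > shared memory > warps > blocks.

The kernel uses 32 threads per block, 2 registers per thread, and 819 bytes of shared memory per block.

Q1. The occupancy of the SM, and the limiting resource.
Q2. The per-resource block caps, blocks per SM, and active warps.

Answer: occupancy 1/4, limited by blocks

registers: 1024 blocks
shared memory: 40 blocks
warps: 48 blocks
blocks: 12 blocks

Answer: 12 blocks, 12 active warps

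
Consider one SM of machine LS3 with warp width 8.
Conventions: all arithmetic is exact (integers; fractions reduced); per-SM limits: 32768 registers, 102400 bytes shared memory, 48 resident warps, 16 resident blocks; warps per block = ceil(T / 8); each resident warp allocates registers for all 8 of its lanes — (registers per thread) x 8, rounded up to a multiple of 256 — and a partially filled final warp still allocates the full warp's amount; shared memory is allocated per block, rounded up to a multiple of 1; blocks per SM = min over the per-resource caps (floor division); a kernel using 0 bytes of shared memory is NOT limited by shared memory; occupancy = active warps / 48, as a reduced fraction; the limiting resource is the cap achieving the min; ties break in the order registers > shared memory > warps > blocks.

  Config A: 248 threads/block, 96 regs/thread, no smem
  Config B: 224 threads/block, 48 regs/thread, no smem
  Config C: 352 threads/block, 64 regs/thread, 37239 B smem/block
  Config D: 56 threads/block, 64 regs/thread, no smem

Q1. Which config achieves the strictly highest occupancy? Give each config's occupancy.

occupancies: A 31/48, B 7/12, C 11/12, D 7/8

Answer: C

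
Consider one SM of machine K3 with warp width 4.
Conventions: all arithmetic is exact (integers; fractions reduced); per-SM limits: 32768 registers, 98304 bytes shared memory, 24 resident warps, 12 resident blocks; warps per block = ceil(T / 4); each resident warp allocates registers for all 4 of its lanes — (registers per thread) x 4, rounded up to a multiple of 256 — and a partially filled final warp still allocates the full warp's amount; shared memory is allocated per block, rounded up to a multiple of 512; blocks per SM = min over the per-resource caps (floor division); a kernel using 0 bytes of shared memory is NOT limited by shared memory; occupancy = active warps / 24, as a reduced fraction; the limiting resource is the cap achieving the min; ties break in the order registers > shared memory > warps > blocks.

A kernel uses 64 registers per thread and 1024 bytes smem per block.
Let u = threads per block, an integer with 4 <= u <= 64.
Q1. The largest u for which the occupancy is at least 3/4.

Answer: u = 48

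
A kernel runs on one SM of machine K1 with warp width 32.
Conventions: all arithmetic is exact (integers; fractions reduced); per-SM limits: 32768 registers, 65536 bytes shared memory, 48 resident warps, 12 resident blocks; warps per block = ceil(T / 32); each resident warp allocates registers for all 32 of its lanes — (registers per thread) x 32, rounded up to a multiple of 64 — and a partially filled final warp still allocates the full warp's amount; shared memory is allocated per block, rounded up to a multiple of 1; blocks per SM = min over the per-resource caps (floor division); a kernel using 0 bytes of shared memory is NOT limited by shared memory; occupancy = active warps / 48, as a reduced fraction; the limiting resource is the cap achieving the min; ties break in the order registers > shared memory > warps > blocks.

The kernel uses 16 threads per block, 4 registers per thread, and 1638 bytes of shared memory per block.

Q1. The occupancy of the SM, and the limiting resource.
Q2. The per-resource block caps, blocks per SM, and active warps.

Answer: occupancy 1/4, limited by blocks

registers: 256 blocks
shared memory: 40 blocks
warps: 48 blocks
blocks: 12 blocks

Answer: 12 blocks, 12 active warps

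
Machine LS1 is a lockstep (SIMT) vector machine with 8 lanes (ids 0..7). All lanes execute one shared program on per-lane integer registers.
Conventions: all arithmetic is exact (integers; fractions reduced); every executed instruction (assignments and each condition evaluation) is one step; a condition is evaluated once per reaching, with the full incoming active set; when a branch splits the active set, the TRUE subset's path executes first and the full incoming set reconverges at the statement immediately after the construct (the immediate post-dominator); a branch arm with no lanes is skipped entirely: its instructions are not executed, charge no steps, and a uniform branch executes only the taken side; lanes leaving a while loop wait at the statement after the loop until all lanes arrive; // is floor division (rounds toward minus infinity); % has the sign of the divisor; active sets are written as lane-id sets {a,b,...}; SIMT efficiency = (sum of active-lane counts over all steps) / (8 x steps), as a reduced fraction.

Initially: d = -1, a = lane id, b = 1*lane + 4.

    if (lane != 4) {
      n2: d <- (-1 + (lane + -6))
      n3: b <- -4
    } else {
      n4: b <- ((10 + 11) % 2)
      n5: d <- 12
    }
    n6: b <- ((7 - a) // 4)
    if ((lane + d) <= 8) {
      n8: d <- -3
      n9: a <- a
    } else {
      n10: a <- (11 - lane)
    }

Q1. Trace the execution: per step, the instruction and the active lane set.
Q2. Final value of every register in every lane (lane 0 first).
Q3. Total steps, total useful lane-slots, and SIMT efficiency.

step 0: eval (lane != 4)             {0,1,2,3,4,5,6,7}
step 1: d <- (-1 + (lane + -6))      {0,1,2,3,5,6,7}
step 2: b <- -4                      {0,1,2,3,5,6,7}
step 3: b <- ((10 + 11) % 2)         {4}
step 4: d <- 12                      {4}
step 5: b <- ((7 - a) // 4)          {0,1,2,3,4,5,6,7}
step 6: eval ((lane + d) <= 8)       {0,1,2,3,4,5,6,7}
step 7: d <- -3                      {0,1,2,3,5,6,7}
step 8: a <- a                       {0,1,2,3,5,6,7}
step 9: a <- (11 - lane)             {4}

Answer: 10 steps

d: -3,-3,-3,-3,12,-3,-3,-3
a: 0,1,2,3,7,5,6,7
b: 1,1,1,1,0,0,0,0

steps = 10; useful = 55; efficiency = 55/80 = 11/16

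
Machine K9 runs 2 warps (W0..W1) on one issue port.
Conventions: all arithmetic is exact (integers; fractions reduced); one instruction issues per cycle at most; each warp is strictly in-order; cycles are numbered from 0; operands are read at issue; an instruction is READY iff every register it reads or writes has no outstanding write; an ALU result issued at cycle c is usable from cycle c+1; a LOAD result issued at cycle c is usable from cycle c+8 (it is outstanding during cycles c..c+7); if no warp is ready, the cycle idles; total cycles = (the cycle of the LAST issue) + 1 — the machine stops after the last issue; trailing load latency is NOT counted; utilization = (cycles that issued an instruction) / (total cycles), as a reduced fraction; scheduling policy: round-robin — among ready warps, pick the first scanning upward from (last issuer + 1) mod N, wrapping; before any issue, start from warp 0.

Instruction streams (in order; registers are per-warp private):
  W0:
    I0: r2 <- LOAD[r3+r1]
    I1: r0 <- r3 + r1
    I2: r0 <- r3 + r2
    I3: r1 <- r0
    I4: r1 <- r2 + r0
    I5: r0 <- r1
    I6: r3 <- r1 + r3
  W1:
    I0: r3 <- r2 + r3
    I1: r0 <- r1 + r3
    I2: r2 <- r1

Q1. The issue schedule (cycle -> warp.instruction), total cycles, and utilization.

cycle 0: W0.I0
cycle 1: W1.I0
cycle 2: W0.I1
cycle 3: W1.I1
cycle 4: W1.I2
cycle 5: idle
cycle 6: idle
cycle 7: idle
cycle 8: W0.I2
cycle 9: W0.I3
cycle 10: W0.I4
cycle 11: W0.I5
cycle 12: W0.I6

Answer: 13 cycles, utilization 10/13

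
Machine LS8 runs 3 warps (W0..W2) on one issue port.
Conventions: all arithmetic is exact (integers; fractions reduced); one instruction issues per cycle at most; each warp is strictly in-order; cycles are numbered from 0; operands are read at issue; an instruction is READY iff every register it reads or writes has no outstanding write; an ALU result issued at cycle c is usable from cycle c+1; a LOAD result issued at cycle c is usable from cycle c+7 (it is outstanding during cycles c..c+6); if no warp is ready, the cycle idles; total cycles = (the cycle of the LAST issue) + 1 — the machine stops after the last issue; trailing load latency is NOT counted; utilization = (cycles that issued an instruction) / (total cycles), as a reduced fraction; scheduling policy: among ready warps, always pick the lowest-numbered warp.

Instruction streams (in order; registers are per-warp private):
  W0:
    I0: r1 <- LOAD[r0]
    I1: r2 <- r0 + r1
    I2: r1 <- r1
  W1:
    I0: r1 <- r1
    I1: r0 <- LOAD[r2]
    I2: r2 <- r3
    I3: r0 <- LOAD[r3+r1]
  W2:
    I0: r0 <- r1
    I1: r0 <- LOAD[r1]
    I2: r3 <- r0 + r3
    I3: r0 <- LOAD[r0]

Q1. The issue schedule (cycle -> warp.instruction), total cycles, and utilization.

cycle 0: W0.I0
cycle 1: W1.I0
cycle 2: W1.I1
cycle 3: W1.I2
cycle 4: W2.I0
cycle 5: W2.I1
cycle 6: idle
cycle 7: W0.I1
cycle 8: W0.I2
cycle 9: W1.I3
cycle 10: idle
cycle 11: idle
cycle 12: W2.I2
cycle 13: W2.I3

Answer: 14 cycles, utilization 11/14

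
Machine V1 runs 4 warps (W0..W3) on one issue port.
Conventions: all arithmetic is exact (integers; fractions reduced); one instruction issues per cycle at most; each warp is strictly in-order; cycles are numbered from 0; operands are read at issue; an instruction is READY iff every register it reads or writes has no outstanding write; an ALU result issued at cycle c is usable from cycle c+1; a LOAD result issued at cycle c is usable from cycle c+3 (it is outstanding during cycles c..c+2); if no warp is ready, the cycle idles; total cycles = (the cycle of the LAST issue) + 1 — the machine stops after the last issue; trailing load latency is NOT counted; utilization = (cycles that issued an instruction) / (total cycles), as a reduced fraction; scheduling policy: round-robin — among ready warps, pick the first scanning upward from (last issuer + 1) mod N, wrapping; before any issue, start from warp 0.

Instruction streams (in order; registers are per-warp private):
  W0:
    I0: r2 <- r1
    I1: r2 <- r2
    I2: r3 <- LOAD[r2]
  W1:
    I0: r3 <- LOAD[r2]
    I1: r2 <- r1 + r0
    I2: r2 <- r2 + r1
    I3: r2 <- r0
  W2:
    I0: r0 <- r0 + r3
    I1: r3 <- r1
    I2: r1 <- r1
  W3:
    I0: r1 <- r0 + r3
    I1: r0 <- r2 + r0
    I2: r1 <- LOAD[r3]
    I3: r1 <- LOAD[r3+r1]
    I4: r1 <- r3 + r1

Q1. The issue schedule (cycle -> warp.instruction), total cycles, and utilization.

cycle 0: W0.I0
cycle 1: W1.I0
cycle 2: W2.I0
cycle 3: W3.I0
cycle 4: W0.I1
cycle 5: W1.I1
cycle 6: W2.I1
cycle 7: W3.I1
cycle 8: W0.I2
cycle 9: W1.I2
cycle 10: W2.I2
cycle 11: W3.I2
cycle 12: W1.I3
cycle 13: idle
cycle 14: W3.I3
cycle 15: idle
cycle 16: idle
cycle 17: W3.I4

Answer: 18 cycles, utilization 5/6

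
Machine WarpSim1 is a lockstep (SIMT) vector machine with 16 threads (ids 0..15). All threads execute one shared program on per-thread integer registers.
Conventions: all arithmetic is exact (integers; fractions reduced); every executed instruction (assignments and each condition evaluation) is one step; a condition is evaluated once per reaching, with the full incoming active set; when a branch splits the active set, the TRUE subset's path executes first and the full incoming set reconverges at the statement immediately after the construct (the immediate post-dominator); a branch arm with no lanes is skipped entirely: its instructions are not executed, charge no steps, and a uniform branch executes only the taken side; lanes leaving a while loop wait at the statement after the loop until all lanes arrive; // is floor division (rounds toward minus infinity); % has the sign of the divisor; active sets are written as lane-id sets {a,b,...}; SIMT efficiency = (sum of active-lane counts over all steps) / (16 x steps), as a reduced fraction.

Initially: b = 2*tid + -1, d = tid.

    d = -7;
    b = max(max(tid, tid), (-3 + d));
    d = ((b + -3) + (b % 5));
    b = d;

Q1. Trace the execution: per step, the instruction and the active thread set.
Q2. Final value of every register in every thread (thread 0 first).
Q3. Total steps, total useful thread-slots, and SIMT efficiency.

step 0: d <- -7                      {0,1,2,3,4,5,6,7,8,9,10,11,12,13,14,15}
step 1: b <- max(max(tid, tid), (-3 + d)) {0,1,2,3,4,5,6,7,8,9,10,11,12,13,14,15}
step 2: d <- ((b + -3) + (b % 5))    {0,1,2,3,4,5,6,7,8,9,10,11,12,13,14,15}
step 3: b <- d                       {0,1,2,3,4,5,6,7,8,9,10,11,12,13,14,15}

Answer: 4 steps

b: -3,-1,1,3,5,2,4,6,8,10,7,9,11,13,15,12
d: -3,-1,1,3,5,2,4,6,8,10,7,9,11,13,15,12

steps = 4; useful = 64; efficiency = 64/64 = 1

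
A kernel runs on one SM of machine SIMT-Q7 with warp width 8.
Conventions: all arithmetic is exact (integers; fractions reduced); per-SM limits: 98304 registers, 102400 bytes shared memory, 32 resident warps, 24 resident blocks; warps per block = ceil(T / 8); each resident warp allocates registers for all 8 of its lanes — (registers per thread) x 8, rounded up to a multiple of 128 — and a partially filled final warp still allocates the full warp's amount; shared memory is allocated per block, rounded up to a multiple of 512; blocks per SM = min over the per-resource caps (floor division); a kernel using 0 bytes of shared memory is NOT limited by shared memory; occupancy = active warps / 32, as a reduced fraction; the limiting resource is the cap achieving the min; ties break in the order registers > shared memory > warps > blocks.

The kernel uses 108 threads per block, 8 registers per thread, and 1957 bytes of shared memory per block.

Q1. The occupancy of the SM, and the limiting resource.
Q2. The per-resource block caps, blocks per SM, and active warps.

Answer: occupancy 7/8, limited by warps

registers: 54 blocks
shared memory: 50 blocks
warps: 2 blocks
blocks: 24 blocks

Answer: 2 blocks, 28 active warps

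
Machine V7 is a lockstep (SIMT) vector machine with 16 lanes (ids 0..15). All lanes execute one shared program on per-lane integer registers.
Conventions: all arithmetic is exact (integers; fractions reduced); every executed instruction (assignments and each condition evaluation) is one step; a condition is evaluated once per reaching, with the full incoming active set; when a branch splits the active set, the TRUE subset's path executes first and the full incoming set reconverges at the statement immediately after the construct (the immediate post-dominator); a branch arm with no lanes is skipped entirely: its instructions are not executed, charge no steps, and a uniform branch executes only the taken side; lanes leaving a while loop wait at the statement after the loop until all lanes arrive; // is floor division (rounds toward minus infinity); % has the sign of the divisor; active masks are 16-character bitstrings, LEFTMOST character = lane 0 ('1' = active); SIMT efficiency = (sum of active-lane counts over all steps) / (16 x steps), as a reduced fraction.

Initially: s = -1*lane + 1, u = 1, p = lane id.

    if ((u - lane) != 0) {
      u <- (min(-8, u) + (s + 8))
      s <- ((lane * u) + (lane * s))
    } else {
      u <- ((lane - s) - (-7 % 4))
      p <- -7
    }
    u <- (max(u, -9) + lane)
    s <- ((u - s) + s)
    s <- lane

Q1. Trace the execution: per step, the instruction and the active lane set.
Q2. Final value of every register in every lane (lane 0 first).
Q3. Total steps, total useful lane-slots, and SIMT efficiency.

step 0: eval ((u - lane) != 0)       1111111111111111
step 1: u <- (min(-8, u) + (s + 8))  1011111111111111
step 2: s <- ((lane * u) + (lane * s)) 1011111111111111
step 3: u <- ((lane - s) - (-7 % 4)) 0100000000000000
step 4: p <- -7                      0100000000000000
step 5: u <- (max(u, -9) + lane)     1111111111111111
step 6: s <- ((u - s) + s)           1111111111111111
step 7: s <- lane                    1111111111111111

Answer: 8 steps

s: 0,1,2,3,4,5,6,7,8,9,10,11,12,13,14,15
u: 1,1,1,1,1,1,1,1,1,1,1,2,3,4,5,6
p: 0,-7,2,3,4,5,6,7,8,9,10,11,12,13,14,15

steps = 8; useful = 96; efficiency = 96/128 = 3/4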